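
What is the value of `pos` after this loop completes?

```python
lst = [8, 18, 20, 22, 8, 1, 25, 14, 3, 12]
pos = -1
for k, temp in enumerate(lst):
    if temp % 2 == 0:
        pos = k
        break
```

First even number index in [8, 18, 20, 22, 8, 1, 25, 14, 3, 12]
`pos` takes the values: -1 → 0

Answer: 0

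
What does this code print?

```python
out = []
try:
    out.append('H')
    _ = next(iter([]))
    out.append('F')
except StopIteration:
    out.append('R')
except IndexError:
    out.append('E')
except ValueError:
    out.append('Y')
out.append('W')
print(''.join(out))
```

Execution trace: 'H' (try body) → 'R' (except StopIteration) → 'W' (after the try/except). Output: HRW

Answer: HRW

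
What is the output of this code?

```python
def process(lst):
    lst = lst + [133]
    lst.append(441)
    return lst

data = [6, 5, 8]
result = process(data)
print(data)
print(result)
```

Key concept: rebinding parameter vs mutation.
Step by step:
`data = [6, 5, 8]` → data = [6, 5, 8]
`result = process(data)` → result = [6, 5, 8, 133, 441]
`print(data)` → prints [6, 5, 8]
`print(result)` → prints [6, 5, 8, 133, 441]

Answer:
[6, 5, 8]
[6, 5, 8, 133, 441]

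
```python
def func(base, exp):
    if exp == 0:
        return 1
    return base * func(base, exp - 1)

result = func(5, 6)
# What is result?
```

func(5, 6) = 5 * 5 * 5 * 5 * 5 * 5 = 15625

Answer: 15625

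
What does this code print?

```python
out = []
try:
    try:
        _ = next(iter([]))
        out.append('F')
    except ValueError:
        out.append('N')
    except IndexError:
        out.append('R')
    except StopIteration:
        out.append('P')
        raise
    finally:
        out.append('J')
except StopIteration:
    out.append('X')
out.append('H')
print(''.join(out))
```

Execution trace: 'P' (inner except StopIteration) → 'J' (inner finally) → 'X' (outer except StopIteration) → 'H' (after the try/except). Output: PJXH

Answer: PJXH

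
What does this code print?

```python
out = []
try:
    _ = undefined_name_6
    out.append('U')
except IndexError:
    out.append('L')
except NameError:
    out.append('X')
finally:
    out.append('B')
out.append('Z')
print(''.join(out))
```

Execution trace: 'X' (except NameError) → 'B' (finally) → 'Z' (after the try/except). Output: XBZ

Answer: XBZ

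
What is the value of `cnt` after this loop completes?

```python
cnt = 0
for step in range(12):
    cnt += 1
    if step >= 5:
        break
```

Loop breaks when step reaches 5, cnt is 6
`cnt` takes the values: 0 → 1 → 2 → 3 → 4 → 5 → 6

Answer: 6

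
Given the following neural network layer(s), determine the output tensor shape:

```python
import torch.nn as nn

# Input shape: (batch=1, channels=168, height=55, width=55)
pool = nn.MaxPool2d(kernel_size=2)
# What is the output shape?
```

Input: (1, 168, 55, 55) -> Output: (1, 168, 27, 27)

Answer: (1, 168, 27, 27)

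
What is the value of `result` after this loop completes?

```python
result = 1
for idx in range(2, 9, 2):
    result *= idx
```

Product of even numbers 2 to 8
`result` takes the values: 1 → 2 → 8 → 48 → 384

Answer: 384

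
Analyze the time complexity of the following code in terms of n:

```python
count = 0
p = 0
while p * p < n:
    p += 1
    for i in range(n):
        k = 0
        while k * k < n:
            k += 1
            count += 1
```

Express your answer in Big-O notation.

Each loop level contributes: √n × n × √n. Multiplying the contributions gives O(n^2).

Answer: O(n^2)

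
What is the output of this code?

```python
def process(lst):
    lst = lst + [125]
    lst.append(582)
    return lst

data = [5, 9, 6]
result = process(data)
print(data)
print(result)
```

Key concept: rebinding parameter vs mutation.
Step by step:
`data = [5, 9, 6]` → data = [5, 9, 6]
`result = process(data)` → result = [5, 9, 6, 125, 582]
`print(data)` → prints [5, 9, 6]
`print(result)` → prints [5, 9, 6, 125, 582]

Answer:
[5, 9, 6]
[5, 9, 6, 125, 582]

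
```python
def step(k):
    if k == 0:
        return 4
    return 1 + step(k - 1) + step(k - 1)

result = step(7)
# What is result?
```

step(k) = 1 + 2·step(k-1), step(0)=4. Closed form: (4+1)·2^7 - 1 = 639.

Answer: 639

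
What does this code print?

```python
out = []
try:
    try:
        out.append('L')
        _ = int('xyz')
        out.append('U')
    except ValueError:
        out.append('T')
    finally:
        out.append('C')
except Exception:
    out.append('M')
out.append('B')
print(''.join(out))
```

Execution trace: 'L' (inner try body) → 'T' (inner except ValueError) → 'C' (inner finally) → 'B' (after the try/except). Output: LTCB

Answer: LTCB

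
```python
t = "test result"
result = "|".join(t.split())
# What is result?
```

Trace:
`t = "test result"` → t = 'test result'
`result = "|".join(t.split())` → result = 'test|result'
So result = 'test|result'

Answer: 'test|result'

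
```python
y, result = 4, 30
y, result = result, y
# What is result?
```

Trace:
`y, result = 4, 30` → y = 4; result = 30
`y, result = result, y` → y = 30; result = 4
So result = 4

Answer: 4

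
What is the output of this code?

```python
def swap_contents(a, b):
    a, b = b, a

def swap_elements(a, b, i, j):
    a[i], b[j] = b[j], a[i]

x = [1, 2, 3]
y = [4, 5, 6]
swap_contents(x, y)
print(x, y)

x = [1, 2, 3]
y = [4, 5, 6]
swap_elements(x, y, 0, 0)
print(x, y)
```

Key concept: parameter rebinding vs mutation.
Step by step:
`x = [1, 2, 3]` → x = [1, 2, 3]
`y = [4, 5, 6]` → y = [4, 5, 6]
`swap_contents(x, y)` → no visible change to tracked variables
`print(x, y)` → prints [1, 2, 3] [4, 5, 6]
`x = [1, 2, 3]` → x = [1, 2, 3]
`y = [4, 5, 6]` → y = [4, 5, 6]
`swap_elements(x, y, 0, 0)` → x = [4, 2, 3]; y = [1, 5, 6]
`print(x, y)` → prints [4, 2, 3] [1, 5, 6]

Answer:
[1, 2, 3] [4, 5, 6]
[4, 2, 3] [1, 5, 6]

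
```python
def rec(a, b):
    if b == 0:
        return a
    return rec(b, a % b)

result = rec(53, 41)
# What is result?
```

rec(53, 41) -> rec(41, 12) -> rec(12, 5) -> rec(5, 2) -> rec(2, 1) -> rec(1, 0) -> 1

Answer: 1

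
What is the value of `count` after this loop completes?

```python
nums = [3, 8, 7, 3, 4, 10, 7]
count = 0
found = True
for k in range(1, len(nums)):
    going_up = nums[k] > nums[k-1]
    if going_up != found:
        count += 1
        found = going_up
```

Count direction changes in [3, 8, 7, 3, 4, 10, 7]
`count` takes the values: 0 → 1 → 2 → 3

Answer: 3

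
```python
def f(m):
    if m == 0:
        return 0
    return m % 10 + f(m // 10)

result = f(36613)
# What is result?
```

Sum of digits of 36613: 3 + 1 + 6 + 6 + 3 = 19

Answer: 19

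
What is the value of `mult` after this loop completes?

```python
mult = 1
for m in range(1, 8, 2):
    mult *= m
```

Product of 1, 3, 5, ... up to 7
`mult` takes the values: 1 → 3 → 15 → 105

Answer: 105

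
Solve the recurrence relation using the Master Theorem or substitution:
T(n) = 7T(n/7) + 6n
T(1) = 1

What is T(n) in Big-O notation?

By Master Theorem: a=7, b=7, f(n)=6n. Since log_7(7) = 1 and f(n) = Θ(n^1), Case 2 applies. T(n) = O(n log n).

Answer: O(n log n)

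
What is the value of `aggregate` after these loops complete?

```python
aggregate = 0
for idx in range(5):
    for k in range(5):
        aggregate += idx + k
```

Sum of all idx+k for idx,k in 5x5
`aggregate` takes the values: 0 → 1 → 3 → 6 → 10 → 11 → 13 → 16 → 20 → 25 → 27 → 30 → 34 → 39 → 45 → 48 → 52 → 57 → 63 → 70 → 74 → 79 → 85 → 92 → 100

Answer: 100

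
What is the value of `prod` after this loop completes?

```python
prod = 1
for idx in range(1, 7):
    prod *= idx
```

6! = 720
`prod` takes the values: 1 → 2 → 6 → 24 → 120 → 720

Answer: 720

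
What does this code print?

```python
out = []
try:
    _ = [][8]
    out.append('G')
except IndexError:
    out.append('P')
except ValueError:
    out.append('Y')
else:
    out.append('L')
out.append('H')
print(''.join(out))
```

Execution trace: 'P' (except IndexError) → 'H' (after the try/except). Output: PH

Answer: PH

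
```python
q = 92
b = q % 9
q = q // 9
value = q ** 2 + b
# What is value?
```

Trace:
`q = 92` → q = 92
`b = q % 9` → b = 2
`q = q // 9` → q = 10
`value = q ** 2 + b` → value = 102
So value = 102

Answer: 102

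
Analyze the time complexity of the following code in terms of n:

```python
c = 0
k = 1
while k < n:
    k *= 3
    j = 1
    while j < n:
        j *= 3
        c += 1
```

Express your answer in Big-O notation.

Each loop level contributes: log n × log n. Multiplying the contributions gives O(log² n).

Answer: O(log² n)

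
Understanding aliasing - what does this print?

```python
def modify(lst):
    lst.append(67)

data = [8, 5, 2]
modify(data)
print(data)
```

Key concept: function modifies passed list.
Step by step:
`data = [8, 5, 2]` → data = [8, 5, 2]
`modify(data)` → data = [8, 5, 2, 67]
`print(data)` → prints [8, 5, 2, 67]

Answer: [8, 5, 2, 67]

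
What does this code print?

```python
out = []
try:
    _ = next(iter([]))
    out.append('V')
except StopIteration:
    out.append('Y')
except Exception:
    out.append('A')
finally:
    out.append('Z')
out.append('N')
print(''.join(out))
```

Execution trace: 'Y' (except StopIteration) → 'Z' (finally) → 'N' (after the try/except). Output: YZN

Answer: YZN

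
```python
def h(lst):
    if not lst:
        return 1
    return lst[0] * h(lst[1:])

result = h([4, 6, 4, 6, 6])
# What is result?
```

Product over [4, 6, 4, 6, 6] = 4 * 6 * 4 * 6 * 6 = 3456

Answer: 3456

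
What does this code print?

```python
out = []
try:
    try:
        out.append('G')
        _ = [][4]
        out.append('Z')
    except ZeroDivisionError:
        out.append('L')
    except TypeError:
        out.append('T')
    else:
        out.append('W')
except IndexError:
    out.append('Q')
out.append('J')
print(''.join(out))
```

Execution trace: 'G' (try body) → 'Q' (outer except IndexError) → 'J' (after the try/except). Output: GQJ

Answer: GQJ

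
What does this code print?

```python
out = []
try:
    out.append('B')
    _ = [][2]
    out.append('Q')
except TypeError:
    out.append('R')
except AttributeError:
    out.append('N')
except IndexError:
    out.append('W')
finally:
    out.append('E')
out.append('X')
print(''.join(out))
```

Execution trace: 'B' (try body) → 'W' (except IndexError) → 'E' (finally) → 'X' (after the try/except). Output: BWEX

Answer: BWEX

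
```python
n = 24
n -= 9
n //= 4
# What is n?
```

Trace:
`n = 24` → n = 24
`n -= 9` → n = 15
`n //= 4` → n = 3
So n = 3

Answer: 3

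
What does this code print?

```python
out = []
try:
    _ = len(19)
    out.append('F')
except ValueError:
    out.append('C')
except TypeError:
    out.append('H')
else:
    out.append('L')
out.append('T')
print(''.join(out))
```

Execution trace: 'H' (except TypeError) → 'T' (after the try/except). Output: HT

Answer: HT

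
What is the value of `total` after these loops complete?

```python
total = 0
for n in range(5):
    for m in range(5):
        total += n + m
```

Sum of all n+m for n,m in 5x5
`total` takes the values: 0 → 1 → 3 → 6 → 10 → 11 → 13 → 16 → 20 → 25 → 27 → 30 → 34 → 39 → 45 → 48 → 52 → 57 → 63 → 70 → 74 → 79 → 85 → 92 → 100

Answer: 100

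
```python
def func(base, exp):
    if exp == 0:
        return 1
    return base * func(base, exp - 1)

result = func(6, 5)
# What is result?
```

func(6, 5) = 6 * 6 * 6 * 6 * 6 = 7776

Answer: 7776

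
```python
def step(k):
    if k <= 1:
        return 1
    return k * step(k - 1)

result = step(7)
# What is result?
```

step(7) = 7 * 6 * 5 * 4 * 3 * 2 * 1 = 5040

Answer: 5040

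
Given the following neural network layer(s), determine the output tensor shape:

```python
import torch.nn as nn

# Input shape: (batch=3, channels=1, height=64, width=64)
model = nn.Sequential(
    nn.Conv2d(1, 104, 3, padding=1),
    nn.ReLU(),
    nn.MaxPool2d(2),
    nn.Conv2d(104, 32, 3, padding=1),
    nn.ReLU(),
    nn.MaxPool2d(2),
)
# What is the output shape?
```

Input: (3, 1, 64, 64) -> after first Conv2d: (3, 104, 64, 64) -> after first MaxPool2d: (3, 104, 32, 32) -> after second Conv2d: (3, 32, 32, 32) -> Output: (3, 32, 16, 16)

Answer: (3, 32, 16, 16)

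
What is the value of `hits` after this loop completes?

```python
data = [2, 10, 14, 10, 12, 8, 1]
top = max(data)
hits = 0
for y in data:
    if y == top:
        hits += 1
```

Count of max value 14 in [2, 10, 14, 10, 12, 8, 1]
`hits` takes the values: 0 → 1

Answer: 1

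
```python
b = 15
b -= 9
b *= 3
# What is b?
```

Trace:
`b = 15` → b = 15
`b -= 9` → b = 6
`b *= 3` → b = 18
So b = 18

Answer: 18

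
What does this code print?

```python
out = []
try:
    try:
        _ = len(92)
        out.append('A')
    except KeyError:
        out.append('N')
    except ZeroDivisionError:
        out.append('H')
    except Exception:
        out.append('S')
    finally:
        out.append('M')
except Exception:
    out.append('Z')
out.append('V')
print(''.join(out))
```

Execution trace: 'S' (inner except Exception) → 'M' (inner finally) → 'V' (after the try/except). Output: SMV

Answer: SMV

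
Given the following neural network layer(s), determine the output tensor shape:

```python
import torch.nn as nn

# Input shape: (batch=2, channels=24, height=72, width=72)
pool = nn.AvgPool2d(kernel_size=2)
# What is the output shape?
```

Input: (2, 24, 72, 72) -> Output: (2, 24, 36, 36)

Answer: (2, 24, 36, 36)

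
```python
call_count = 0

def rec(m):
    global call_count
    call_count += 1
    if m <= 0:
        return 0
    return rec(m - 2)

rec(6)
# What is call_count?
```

Linear recursion stepping by 2: 4 calls from m=6 down to ≤0.

Answer: 4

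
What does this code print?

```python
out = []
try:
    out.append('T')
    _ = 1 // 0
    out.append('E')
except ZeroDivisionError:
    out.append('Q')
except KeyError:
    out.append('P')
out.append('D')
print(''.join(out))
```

Execution trace: 'T' (try body) → 'Q' (except ZeroDivisionError) → 'D' (after the try/except). Output: TQD

Answer: TQD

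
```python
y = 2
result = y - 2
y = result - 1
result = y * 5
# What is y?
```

Trace:
`y = 2` → y = 2
`result = y - 2` → result = 0
`y = result - 1` → y = -1
`result = y * 5` → result = -5
So y = -1

Answer: -1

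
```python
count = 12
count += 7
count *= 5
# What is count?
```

Trace:
`count = 12` → count = 12
`count += 7` → count = 19
`count *= 5` → count = 95
So count = 95

Answer: 95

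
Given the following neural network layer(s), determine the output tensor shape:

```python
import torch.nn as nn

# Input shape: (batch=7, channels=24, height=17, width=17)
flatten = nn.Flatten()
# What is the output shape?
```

Input: (7, 24, 17, 17) -> Output: (7, 6936)

Answer: (7, 6936)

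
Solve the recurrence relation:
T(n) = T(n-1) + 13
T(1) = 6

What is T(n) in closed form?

Unrolling: T(n) = T(1) + 13·(n-1) = 6 + 13(n-1) = 13n - 7.

Answer: T(n) = 13n - 7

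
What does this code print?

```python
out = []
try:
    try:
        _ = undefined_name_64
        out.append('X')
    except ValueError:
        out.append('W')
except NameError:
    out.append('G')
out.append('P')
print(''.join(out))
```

Execution trace: 'G' (outer except NameError) → 'P' (after the try/except). Output: GP

Answer: GP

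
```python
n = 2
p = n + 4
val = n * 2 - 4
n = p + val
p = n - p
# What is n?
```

Trace:
`n = 2` → n = 2
`p = n + 4` → p = 6
`val = n * 2 - 4` → val = 0
`n = p + val` → n = 6
`p = n - p` → p = 0
So n = 6

Answer: 6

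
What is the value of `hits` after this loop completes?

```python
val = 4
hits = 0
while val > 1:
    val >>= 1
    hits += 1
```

Count right shifts until 1
`hits` takes the values: 0 → 1 → 2

Answer: 2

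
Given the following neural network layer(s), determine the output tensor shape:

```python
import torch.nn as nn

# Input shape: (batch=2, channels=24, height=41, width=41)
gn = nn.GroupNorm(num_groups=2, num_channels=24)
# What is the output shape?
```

Input: (2, 24, 41, 41) -> Output: (2, 24, 41, 41)

Answer: (2, 24, 41, 41)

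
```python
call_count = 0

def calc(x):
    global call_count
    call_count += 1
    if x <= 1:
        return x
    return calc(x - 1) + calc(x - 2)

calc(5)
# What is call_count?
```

Calls(x) = 1 + Calls(x-1) + Calls(x-2); Calls(0)=Calls(1)=1. For x=5 this gives 15.

Answer: 15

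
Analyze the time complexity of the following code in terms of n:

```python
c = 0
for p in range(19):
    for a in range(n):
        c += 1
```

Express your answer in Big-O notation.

Each loop level contributes: 1 × n. Multiplying the contributions gives O(n).

Answer: O(n)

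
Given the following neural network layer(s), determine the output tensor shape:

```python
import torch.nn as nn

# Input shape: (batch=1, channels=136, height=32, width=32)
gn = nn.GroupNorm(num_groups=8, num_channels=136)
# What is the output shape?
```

Input: (1, 136, 32, 32) -> Output: (1, 136, 32, 32)

Answer: (1, 136, 32, 32)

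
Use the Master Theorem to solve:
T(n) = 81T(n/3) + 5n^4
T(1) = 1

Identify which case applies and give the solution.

a=81, b=3, f(n)=5n^4. log_3(81) = 4. Since c=4 = 4, Case 2 applies: T(n) = Θ(n^log_b(a) · log n) = O(n^4 log n).

Answer: O(n^4 log n) - Case 2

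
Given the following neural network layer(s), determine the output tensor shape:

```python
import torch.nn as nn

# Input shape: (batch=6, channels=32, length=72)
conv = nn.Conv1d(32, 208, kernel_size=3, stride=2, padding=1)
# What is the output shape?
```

Input: (6, 32, 72) -> Output: (6, 208, 36)

Answer: (6, 208, 36)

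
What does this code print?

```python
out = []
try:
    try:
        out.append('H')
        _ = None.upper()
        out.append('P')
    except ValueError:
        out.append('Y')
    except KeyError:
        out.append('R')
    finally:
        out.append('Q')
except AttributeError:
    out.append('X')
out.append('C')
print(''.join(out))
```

Execution trace: 'H' (try body) → 'Q' (finally) → 'X' (outer except AttributeError) → 'C' (after the try/except). Output: HQXC

Answer: HQXC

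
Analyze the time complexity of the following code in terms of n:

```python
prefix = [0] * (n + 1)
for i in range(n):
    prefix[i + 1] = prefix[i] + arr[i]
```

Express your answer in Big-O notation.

This is Prefix sum computation. Time complexity: O(n).

Answer: O(n)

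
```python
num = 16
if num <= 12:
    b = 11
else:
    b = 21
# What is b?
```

Trace:
`num = 16` → num = 16
`if num <= 12: ...` → num <= 12 is False, take else branch → b = 21
So b = 21

Answer: 21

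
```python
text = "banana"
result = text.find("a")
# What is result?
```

Trace:
`text = "banana"` → text = 'banana'
`result = text.find("a")` → result = 1
So result = 1

Answer: 1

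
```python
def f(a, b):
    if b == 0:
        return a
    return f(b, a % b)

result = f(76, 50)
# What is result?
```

f(76, 50) -> f(50, 26) -> f(26, 24) -> f(24, 2) -> f(2, 0) -> 2

Answer: 2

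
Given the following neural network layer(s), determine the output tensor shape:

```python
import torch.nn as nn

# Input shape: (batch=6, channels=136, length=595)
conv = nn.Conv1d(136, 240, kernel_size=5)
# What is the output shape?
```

Input: (6, 136, 595) -> Output: (6, 240, 591)

Answer: (6, 240, 591)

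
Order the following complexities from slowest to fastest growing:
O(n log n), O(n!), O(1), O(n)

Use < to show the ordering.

Ordered by growth rate: O(1) < O(n) < O(n log n) < O(n!)

Answer: O(1) < O(n) < O(n log n) < O(n!)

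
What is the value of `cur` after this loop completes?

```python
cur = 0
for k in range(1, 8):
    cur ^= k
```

XOR of 1 to 7
`cur` takes the values: 0 → 1 → 3 → 0 → 4 → 1 → 7 → 0

Answer: 0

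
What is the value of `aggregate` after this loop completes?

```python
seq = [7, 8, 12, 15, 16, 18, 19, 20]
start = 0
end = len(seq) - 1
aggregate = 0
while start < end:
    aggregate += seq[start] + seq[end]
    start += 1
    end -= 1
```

Sum of pairs from ends
`aggregate` takes the values: 0 → 27 → 54 → 84 → 115

Answer: 115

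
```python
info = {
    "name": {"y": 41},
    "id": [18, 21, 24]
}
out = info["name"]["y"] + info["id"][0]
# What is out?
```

Trace:
`info = { ...` → info = {'name': {'y': 41}, 'id': [18, 21, 24]}
`out = info["name"]["y"] + info["id"][0]` → out = 59
So out = 59

Answer: 59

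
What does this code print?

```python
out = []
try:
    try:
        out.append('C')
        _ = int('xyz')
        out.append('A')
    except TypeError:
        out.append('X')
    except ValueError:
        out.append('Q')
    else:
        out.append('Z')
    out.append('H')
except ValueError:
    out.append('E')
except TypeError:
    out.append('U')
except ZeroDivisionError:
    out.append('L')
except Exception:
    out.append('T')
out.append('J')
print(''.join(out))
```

Execution trace: 'C' (inner try body) → 'Q' (inner except ValueError) → 'H' (try body, no exception) → 'J' (after the try/except). Output: CQHJ

Answer: CQHJ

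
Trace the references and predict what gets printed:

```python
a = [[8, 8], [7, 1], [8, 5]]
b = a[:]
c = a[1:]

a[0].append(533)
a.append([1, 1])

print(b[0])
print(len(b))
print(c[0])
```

Key concept: slice with nested mutation.
Step by step:
`a = [[8, 8], [7, 1], [8, 5]]` → a = [[8, 8], [7, 1], [8, 5]]
`b = a[:]` → b = [[8, 8], [7, 1], [8, 5]]
`c = a[1:]` → c = [[7, 1], [8, 5]]
`a[0].append(533)` → a = [[8, 8, 533], [7, 1], [8, 5]]; b = [[8, 8, 533], [7, 1], [8, 5]]
`a.append([1, 1])` → a = [[8, 8, 533], [7, 1], [8, 5], [1, 1]]
`print(b[0])` → prints [8, 8, 533]
`print(len(b))` → prints 3
`print(c[0])` → prints [7, 1]

Answer:
[8, 8, 533]
3
[7, 1]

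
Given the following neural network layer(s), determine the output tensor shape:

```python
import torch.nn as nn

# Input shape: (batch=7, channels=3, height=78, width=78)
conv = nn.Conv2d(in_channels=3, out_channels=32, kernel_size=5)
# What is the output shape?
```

Input: (7, 3, 78, 78) -> Output: (7, 32, 74, 74)

Answer: (7, 32, 74, 74)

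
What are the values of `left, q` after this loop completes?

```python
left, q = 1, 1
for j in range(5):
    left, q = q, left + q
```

Fibonacci: after 5 iterations
`left, q` takes the values: (1, 1) → (1, 2) → (2, 3) → (3, 5) → (5, 8) → (8, 13)

Answer: 8, 13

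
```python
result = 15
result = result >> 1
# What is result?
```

Trace:
`result = 15` → result = 15
`result = result >> 1` → result = 7
So result = 7

Answer: 7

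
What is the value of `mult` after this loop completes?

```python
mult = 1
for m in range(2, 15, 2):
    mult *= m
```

Product of even numbers 2 to 14
`mult` takes the values: 1 → 2 → 8 → 48 → 384 → 3840 → 46080 → 645120

Answer: 645120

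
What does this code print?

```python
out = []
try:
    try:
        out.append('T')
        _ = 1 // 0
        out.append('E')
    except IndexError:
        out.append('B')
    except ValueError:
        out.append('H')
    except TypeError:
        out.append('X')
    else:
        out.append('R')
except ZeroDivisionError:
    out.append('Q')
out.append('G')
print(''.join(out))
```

Execution trace: 'T' (try body) → 'Q' (outer except ZeroDivisionError) → 'G' (after the try/except). Output: TQG

Answer: TQG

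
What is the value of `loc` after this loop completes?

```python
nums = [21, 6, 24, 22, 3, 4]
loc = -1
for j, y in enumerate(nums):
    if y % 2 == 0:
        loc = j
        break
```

First even number index in [21, 6, 24, 22, 3, 4]
`loc` takes the values: -1 → 1

Answer: 1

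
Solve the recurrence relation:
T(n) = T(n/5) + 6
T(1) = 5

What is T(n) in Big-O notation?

Each step divides n by 5 and adds 6. After log_5(n) steps we reach T(1)=5. So T(n) = 6·log_5(n) + 5 = O(log n).

Answer: O(log n)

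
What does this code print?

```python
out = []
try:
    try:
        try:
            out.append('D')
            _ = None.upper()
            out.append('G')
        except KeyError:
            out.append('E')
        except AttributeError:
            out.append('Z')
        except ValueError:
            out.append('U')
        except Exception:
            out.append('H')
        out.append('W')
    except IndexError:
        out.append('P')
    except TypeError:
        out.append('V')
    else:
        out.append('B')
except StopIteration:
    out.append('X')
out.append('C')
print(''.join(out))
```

Execution trace: 'D' (inner try body) → 'Z' (inner except AttributeError) → 'W' (try body, no exception) → 'B' (else) → 'C' (after the try/except). Output: DZWBC

Answer: DZWBC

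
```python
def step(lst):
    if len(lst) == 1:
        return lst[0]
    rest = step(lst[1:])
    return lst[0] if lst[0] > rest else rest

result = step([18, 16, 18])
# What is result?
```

Recursive max over [18, 16, 18] = 18

Answer: 18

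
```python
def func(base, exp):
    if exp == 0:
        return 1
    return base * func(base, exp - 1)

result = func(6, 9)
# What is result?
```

func(6, 9) = 6 * 6 * 6 * 6 * 6 * 6 * 6 * 6 * 6 = 10077696

Answer: 10077696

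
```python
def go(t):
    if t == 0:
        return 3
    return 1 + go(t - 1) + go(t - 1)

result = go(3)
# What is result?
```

go(t) = 1 + 2·go(t-1), go(0)=3. Closed form: (3+1)·2^3 - 1 = 31.

Answer: 31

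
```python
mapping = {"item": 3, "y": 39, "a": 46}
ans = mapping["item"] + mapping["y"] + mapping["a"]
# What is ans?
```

Trace:
`mapping = {"item": 3, "y": 39, "a": 46}` → mapping = {'item': 3, 'y': 39, 'a': 46}
`ans = mapping["item"] + mapping["y"] + mapping["a"]` → ans = 88
So ans = 88

Answer: 88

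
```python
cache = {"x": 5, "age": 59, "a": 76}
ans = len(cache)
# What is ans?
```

Trace:
`cache = {"x": 5, "age": 59, "a": 76}` → cache = {'x': 5, 'age': 59, 'a': 76}
`ans = len(cache)` → ans = 3
So ans = 3

Answer: 3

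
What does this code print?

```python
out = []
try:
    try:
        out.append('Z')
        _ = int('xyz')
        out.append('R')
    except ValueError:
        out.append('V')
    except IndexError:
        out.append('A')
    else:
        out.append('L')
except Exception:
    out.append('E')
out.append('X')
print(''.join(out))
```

Execution trace: 'Z' (inner try body) → 'V' (inner except ValueError) → 'X' (after the try/except). Output: ZVX

Answer: ZVX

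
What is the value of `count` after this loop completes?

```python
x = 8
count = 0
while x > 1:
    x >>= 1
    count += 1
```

Count right shifts until 1
`count` takes the values: 0 → 1 → 2 → 3

Answer: 3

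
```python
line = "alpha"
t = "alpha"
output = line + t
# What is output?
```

Trace:
`line = "alpha"` → line = 'alpha'
`t = "alpha"` → t = 'alpha'
`output = line + t` → output = 'alphaalpha'
So output = 'alphaalpha'

Answer: 'alphaalpha'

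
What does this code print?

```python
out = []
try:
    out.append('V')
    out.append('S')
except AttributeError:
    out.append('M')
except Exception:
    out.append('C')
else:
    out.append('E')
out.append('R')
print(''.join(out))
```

Execution trace: 'V' (try body) → 'S' (try body, no exception) → 'E' (else) → 'R' (after the try/except). Output: VSER

Answer: VSER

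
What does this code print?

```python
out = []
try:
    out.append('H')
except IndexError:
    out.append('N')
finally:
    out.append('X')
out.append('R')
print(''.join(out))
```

Execution trace: 'H' (try body, no exception) → 'X' (finally) → 'R' (after the try/except). Output: HXR

Answer: HXR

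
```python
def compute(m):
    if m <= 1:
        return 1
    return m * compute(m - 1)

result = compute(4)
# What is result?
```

compute(4) = 4 * 3 * 2 * 1 = 24

Answer: 24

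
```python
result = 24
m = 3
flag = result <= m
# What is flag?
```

Trace:
`result = 24` → result = 24
`m = 3` → m = 3
`flag = result <= m` → flag = False
So flag = False

Answer: False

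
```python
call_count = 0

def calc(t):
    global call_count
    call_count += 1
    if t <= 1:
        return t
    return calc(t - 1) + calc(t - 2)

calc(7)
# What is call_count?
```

Calls(t) = 1 + Calls(t-1) + Calls(t-2); Calls(0)=Calls(1)=1. For t=7 this gives 41.

Answer: 41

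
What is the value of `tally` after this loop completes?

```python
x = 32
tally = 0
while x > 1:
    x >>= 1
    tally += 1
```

Count right shifts until 1
`tally` takes the values: 0 → 1 → 2 → 3 → 4 → 5

Answer: 5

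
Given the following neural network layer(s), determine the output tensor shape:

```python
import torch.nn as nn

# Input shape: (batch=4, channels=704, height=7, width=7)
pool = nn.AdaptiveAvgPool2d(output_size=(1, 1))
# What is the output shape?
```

Input: (4, 704, 7, 7) -> Output: (4, 704, 1, 1)

Answer: (4, 704, 1, 1)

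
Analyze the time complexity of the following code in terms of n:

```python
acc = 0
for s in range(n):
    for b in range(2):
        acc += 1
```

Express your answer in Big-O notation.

Each loop level contributes: n × 1. Multiplying the contributions gives O(n).

Answer: O(n)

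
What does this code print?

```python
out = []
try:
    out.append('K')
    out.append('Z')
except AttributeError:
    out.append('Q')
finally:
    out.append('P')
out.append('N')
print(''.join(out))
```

Execution trace: 'K' (try body) → 'Z' (try body, no exception) → 'P' (finally) → 'N' (after the try/except). Output: KZPN

Answer: KZPN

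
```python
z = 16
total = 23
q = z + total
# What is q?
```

Trace:
`z = 16` → z = 16
`total = 23` → total = 23
`q = z + total` → q = 39
So q = 39

Answer: 39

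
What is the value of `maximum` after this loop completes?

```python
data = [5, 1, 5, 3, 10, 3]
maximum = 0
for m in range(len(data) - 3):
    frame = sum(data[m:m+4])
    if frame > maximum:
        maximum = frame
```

Max sum of 4-element window in [5, 1, 5, 3, 10, 3]
`maximum` takes the values: 0 → 14 → 19 → 21

Answer: 21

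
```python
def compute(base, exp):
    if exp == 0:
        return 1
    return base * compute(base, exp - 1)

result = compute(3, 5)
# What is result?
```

compute(3, 5) = 3 * 3 * 3 * 3 * 3 = 243

Answer: 243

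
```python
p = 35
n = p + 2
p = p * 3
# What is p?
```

Trace:
`p = 35` → p = 35
`n = p + 2` → n = 37
`p = p * 3` → p = 105
So p = 105

Answer: 105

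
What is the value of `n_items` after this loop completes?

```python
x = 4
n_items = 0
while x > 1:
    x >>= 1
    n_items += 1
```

Count right shifts until 1
`n_items` takes the values: 0 → 1 → 2

Answer: 2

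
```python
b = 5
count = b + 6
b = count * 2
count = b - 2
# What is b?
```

Trace:
`b = 5` → b = 5
`count = b + 6` → count = 11
`b = count * 2` → b = 22
`count = b - 2` → count = 20
So b = 22

Answer: 22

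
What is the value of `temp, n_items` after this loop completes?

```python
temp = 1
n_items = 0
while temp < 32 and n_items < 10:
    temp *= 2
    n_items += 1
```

Double until >= 32 or 10 iterations
`temp, n_items` takes the values: (1, 0) → (2, 0) → (2, 1) → (4, 1) → (4, 2) → (8, 2) → (8, 3) → (16, 3) → (16, 4) → (32, 4) → (32, 5)

Answer: 32, 5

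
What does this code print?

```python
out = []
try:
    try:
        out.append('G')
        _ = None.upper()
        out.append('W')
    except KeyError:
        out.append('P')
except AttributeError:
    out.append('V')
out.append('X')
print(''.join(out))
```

Execution trace: 'G' (inner try body) → 'V' (outer except AttributeError) → 'X' (after the try/except). Output: GVX

Answer: GVX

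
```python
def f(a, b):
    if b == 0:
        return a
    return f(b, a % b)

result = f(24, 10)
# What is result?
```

f(24, 10) -> f(10, 4) -> f(4, 2) -> f(2, 0) -> 2

Answer: 2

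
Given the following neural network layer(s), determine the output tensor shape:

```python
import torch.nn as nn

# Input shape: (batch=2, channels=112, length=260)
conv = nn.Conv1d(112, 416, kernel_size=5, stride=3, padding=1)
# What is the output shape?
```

Input: (2, 112, 260) -> Output: (2, 416, 86)

Answer: (2, 416, 86)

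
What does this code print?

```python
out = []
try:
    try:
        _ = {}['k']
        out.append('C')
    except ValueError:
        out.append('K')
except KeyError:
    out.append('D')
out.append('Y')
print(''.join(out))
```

Execution trace: 'D' (outer except KeyError) → 'Y' (after the try/except). Output: DY

Answer: DY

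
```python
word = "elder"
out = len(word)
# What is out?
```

Trace:
`word = "elder"` → word = 'elder'
`out = len(word)` → out = 5
So out = 5

Answer: 5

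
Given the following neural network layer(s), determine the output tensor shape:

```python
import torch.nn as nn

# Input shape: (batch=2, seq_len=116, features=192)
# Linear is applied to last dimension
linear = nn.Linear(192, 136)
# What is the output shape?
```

Input: (2, 116, 192) -> Output: (2, 116, 136)

Answer: (2, 116, 136)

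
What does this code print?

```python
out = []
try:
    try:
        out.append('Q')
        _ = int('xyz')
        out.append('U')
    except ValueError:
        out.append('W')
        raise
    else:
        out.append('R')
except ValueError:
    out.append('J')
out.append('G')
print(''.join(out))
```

Execution trace: 'Q' (inner try body) → 'W' (inner except ValueError) → 'J' (outer except ValueError) → 'G' (after the try/except). Output: QWJG

Answer: QWJG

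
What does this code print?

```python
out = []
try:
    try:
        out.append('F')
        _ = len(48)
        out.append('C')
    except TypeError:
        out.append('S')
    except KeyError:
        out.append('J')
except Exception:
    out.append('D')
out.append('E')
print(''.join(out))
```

Execution trace: 'F' (inner try body) → 'S' (inner except TypeError) → 'E' (after the try/except). Output: FSE

Answer: FSE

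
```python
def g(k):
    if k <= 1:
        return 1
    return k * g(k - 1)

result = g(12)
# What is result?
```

g(12) = 12 * 11 * 10 * 9 * 8 * 7 * 6 * 5 * 4 * 3 * 2 * 1 = 479001600

Answer: 479001600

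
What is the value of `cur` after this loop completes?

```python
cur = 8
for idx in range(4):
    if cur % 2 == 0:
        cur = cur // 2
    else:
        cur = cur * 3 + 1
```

Collatz-style transformation from 8
`cur` takes the values: 8 → 4 → 2 → 1 → 4

Answer: 4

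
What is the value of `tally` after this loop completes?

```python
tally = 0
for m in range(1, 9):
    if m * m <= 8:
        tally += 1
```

Count numbers where m² ≤ 8
`tally` takes the values: 0 → 1 → 2

Answer: 2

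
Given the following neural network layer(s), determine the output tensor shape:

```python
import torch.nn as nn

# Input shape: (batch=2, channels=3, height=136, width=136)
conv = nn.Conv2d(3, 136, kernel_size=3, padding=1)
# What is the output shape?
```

Input: (2, 3, 136, 136) -> Output: (2, 136, 136, 136)

Answer: (2, 136, 136, 136)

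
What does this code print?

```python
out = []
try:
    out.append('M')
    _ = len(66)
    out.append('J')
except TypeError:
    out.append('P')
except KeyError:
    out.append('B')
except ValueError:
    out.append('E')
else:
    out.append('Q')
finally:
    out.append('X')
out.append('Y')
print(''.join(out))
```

Execution trace: 'M' (try body) → 'P' (except TypeError) → 'X' (finally) → 'Y' (after the try/except). Output: MPXY

Answer: MPXY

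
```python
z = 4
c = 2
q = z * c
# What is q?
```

Trace:
`z = 4` → z = 4
`c = 2` → c = 2
`q = z * c` → q = 8
So q = 8

Answer: 8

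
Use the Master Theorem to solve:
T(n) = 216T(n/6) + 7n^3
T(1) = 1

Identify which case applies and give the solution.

a=216, b=6, f(n)=7n^3. log_6(216) = 3. Since c=3 = 3, Case 2 applies: T(n) = Θ(n^log_b(a) · log n) = O(n^3 log n).

Answer: O(n^3 log n) - Case 2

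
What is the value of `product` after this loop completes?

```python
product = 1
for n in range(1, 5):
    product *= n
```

4! = 24
`product` takes the values: 1 → 2 → 6 → 24

Answer: 24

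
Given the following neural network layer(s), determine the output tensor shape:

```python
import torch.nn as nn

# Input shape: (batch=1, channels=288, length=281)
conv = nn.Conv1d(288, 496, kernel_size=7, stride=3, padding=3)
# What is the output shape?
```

Input: (1, 288, 281) -> Output: (1, 496, 94)

Answer: (1, 496, 94)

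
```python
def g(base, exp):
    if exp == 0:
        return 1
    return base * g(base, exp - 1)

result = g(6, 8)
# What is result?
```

g(6, 8) = 6 * 6 * 6 * 6 * 6 * 6 * 6 * 6 = 1679616

Answer: 1679616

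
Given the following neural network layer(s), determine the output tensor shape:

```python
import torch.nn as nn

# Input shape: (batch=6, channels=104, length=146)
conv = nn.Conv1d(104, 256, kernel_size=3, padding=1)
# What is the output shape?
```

Input: (6, 104, 146) -> Output: (6, 256, 146)

Answer: (6, 256, 146)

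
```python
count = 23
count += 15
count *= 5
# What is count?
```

Trace:
`count = 23` → count = 23
`count += 15` → count = 38
`count *= 5` → count = 190
So count = 190

Answer: 190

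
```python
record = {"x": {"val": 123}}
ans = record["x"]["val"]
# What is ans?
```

Trace:
`record = {"x": {"val": 123}}` → record = {'x': {'val': 123}}
`ans = record["x"]["val"]` → ans = 123
So ans = 123

Answer: 123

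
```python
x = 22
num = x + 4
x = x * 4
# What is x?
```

Trace:
`x = 22` → x = 22
`num = x + 4` → num = 26
`x = x * 4` → x = 88
So x = 88

Answer: 88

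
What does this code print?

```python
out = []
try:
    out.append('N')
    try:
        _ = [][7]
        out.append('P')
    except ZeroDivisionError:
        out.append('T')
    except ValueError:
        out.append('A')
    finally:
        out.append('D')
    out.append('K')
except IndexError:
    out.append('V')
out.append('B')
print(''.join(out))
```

Execution trace: 'N' (try body) → 'D' (inner finally) → 'V' (except IndexError) → 'B' (after the try/except). Output: NDVB

Answer: NDVB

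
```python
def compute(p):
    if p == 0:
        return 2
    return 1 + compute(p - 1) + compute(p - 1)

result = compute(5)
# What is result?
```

compute(p) = 1 + 2·compute(p-1), compute(0)=2. Closed form: (2+1)·2^5 - 1 = 95.

Answer: 95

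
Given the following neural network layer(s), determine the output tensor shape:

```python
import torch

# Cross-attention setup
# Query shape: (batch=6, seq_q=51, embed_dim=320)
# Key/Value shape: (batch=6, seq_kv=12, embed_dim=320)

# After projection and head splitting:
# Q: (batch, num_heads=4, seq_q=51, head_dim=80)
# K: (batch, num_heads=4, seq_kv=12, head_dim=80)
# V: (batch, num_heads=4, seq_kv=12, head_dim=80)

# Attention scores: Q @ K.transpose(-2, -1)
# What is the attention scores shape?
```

Input: (6, 51, 320) -> Output: (6, 4, 51, 12)

Answer: (6, 4, 51, 12)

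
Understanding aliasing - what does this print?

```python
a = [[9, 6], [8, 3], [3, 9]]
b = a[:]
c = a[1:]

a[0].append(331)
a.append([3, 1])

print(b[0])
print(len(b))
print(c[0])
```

Key concept: slice with nested mutation.
Step by step:
`a = [[9, 6], [8, 3], [3, 9]]` → a = [[9, 6], [8, 3], [3, 9]]
`b = a[:]` → b = [[9, 6], [8, 3], [3, 9]]
`c = a[1:]` → c = [[8, 3], [3, 9]]
`a[0].append(331)` → a = [[9, 6, 331], [8, 3], [3, 9]]; b = [[9, 6, 331], [8, 3], [3, 9]]
`a.append([3, 1])` → a = [[9, 6, 331], [8, 3], [3, 9], [3, 1]]
`print(b[0])` → prints [9, 6, 331]
`print(len(b))` → prints 3
`print(c[0])` → prints [8, 3]

Answer:
[9, 6, 331]
3
[8, 3]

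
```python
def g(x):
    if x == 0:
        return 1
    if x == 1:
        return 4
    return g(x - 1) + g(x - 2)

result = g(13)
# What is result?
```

Build up from base cases: g(0)=1, g(1)=4, g(2)=5, g(3)=9, g(4)=14, g(5)=23, g(6)=37, ..., g(13)=1076

Answer: 1076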